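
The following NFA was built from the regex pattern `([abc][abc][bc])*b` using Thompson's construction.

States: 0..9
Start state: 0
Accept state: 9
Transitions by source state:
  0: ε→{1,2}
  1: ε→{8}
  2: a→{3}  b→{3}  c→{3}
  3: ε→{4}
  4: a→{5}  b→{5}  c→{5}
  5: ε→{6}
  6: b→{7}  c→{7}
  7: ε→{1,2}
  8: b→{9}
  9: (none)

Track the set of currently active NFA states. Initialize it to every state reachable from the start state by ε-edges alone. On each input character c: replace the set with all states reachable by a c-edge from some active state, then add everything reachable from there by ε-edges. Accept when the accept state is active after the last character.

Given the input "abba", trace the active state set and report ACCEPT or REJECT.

Answer: REJECT

Steps:
initial (ε-close {0}): {0,1,2,8}
'a' @ 1: {3,4}
'b' @ 2: {5,6}
'b' @ 3: {1,2,7,8}
'a' @ 4: {3,4}
final: {3,4}; accept 9 not in set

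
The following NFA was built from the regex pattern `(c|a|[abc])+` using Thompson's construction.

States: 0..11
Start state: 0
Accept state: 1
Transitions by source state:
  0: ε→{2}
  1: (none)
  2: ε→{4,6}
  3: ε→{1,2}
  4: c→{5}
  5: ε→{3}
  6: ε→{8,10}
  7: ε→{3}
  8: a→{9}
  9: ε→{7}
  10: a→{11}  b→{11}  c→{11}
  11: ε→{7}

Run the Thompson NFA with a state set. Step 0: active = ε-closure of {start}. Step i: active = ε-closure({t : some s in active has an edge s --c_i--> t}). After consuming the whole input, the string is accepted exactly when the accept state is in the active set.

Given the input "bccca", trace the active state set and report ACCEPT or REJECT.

Answer: ACCEPT

Derivation:
initial (ε-close {0}): {0,2,4,6,8,10}
'b' @ 1: {1,2,3,4,6,7,8,10,11}  [accepting]
'c' @ 2: {1,2,3,4,5,6,7,8,10,11}  [accepting]
'c' @ 3: {1,2,3,4,5,6,7,8,10,11}  [accepting]
'c' @ 4: {1,2,3,4,5,6,7,8,10,11}  [accepting]
'a' @ 5: {1,2,3,4,6,7,8,9,10,11}  [accepting]
after full input: {1,2,3,4,6,7,8,9,10,11}  (accept=1 in)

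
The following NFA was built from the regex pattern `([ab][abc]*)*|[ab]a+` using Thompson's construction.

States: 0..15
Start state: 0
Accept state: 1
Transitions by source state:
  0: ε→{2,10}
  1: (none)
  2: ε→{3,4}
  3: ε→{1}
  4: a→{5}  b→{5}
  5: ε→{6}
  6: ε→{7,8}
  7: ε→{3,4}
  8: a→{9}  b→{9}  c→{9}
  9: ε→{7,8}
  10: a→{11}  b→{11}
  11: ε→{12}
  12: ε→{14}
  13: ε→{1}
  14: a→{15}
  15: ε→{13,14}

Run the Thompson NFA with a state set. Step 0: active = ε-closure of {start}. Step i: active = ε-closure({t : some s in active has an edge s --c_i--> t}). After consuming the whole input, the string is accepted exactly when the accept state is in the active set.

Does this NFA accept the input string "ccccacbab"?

S₀ = ε-closure({0}) = {0,1,2,3,4,10}
'c' @ 1: {}  — state set empty
rest 'cccacbab' ignored (set empty)
final: {}; accept 1 not in set

Answer: REJECT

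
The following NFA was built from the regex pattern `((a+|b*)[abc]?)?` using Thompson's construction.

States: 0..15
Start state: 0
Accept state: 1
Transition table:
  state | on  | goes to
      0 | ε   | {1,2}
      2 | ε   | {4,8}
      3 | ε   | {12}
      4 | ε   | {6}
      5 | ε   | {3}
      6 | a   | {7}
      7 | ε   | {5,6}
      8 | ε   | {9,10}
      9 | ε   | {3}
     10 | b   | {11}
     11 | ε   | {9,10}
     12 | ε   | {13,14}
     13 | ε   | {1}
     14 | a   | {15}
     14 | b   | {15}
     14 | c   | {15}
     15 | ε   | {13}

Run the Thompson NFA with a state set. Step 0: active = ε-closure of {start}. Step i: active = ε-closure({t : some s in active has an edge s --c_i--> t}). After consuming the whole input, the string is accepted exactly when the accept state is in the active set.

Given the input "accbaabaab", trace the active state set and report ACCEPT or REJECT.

Answer: REJECT

Derivation:
S₀ = ε-closure({0}) = {0,1,2,3,4,6,8,9,10,12,13,14}
'a' @ 1: {1,3,5,6,7,12,13,14,15}  (accept∈set)
'c' @ 2: {1,13,15}  (accept∈set)
'c' @ 3: {}  — state set empty
rest 'baabaab' ignored (set empty)
after full input: {}  (accept=1 not in)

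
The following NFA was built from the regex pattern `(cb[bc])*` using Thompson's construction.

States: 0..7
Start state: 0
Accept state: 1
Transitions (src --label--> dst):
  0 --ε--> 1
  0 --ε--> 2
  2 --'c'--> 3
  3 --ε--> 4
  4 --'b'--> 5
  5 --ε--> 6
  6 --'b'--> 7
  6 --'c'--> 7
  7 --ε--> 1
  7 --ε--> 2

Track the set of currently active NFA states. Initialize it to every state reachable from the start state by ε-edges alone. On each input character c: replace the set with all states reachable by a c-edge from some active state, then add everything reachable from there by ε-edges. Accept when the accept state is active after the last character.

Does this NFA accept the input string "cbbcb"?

S₀ = ε-closure({0}) = {0,1,2}
'c' @ 1: {3,4}
'b' @ 2: {5,6}
'b' @ 3: {1,2,7}  [accepting]
'c' @ 4: {3,4}
'b' @ 5: {5,6}
final: {5,6}; accept 1 not in set

Answer: REJECT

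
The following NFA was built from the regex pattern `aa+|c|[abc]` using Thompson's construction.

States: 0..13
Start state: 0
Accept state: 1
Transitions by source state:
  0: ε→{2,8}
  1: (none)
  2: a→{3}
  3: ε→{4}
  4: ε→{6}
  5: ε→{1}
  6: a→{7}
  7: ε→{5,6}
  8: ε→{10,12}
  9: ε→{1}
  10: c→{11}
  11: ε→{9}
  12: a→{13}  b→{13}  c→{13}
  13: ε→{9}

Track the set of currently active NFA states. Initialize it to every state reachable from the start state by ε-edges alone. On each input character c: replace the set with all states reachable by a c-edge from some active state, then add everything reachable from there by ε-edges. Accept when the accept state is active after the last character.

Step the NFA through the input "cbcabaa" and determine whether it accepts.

Answer: REJECT

Steps:
start: ε-closure({0}) = {0,2,8,10,12}
'c' @ 1: {1,9,11,13}  (accept∈set)
'b' @ 2: {}  — state set empty
rest 'cabaa' ignored (set empty)
end set {} — state 1 not in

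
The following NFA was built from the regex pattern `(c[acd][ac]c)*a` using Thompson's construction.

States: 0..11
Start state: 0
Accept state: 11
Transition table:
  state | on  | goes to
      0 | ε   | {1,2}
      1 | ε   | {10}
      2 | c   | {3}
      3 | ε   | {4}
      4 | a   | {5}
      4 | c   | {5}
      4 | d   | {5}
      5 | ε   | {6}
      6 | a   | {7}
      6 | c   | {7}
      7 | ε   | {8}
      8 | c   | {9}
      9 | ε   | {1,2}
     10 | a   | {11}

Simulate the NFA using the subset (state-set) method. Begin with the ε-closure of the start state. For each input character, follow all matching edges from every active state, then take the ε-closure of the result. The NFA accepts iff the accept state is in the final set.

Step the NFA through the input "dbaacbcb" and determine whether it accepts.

S₀ = ε-closure({0}) = {0,1,2,10}
'd' @ 1: {}  — state set empty
rest 'baacbcb' ignored (set empty)
end set {} — state 11 not in

Answer: REJECT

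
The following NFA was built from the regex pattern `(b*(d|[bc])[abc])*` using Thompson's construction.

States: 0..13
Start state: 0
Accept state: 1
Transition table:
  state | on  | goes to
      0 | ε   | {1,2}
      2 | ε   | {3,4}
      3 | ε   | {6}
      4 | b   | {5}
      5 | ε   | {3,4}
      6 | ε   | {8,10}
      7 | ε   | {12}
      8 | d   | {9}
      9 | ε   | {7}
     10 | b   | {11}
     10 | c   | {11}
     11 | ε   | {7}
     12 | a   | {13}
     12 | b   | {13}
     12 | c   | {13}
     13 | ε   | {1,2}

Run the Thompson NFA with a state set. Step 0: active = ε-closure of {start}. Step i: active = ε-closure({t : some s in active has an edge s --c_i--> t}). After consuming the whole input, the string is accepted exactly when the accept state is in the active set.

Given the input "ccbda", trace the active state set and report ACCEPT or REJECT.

Answer: ACCEPT

Trace:
start: ε-closure({0}) = {0,1,2,3,4,6,8,10}
'c' @ 1: {7,11,12}
'c' @ 2: {1,2,3,4,6,8,10,13}  (accept∈set)
'b' @ 3: {3,4,5,6,7,8,10,11,12}
'd' @ 4: {7,9,12}
'a' @ 5: {1,2,3,4,6,8,10,13}  (accept∈set)
after full input: {1,2,3,4,6,8,10,13}  (accept=1 in)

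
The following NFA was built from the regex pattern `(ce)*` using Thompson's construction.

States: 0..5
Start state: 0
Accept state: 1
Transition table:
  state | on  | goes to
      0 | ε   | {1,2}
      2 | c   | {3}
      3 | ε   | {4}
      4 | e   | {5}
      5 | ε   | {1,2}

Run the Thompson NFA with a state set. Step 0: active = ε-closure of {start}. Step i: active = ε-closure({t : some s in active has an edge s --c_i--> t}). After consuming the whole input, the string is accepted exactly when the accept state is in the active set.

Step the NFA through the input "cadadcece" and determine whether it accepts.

Answer: REJECT

Derivation:
S₀ = ε-closure({0}) = {0,1,2}
'c' @ 1: {3,4}
'a' @ 2: {}  — dead — no transitions
rest 'dadcece' ignored (set empty)
after full input: {}  (accept=1 not in)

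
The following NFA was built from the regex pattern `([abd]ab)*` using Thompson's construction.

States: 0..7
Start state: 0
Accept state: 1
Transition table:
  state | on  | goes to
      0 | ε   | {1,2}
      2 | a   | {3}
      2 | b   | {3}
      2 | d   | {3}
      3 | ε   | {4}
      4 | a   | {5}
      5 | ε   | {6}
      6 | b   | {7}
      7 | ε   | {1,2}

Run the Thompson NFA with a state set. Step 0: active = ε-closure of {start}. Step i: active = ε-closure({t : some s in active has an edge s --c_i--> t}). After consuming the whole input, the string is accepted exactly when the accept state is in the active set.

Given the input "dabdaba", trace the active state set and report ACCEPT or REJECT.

initial (ε-close {0}): {0,1,2}
'd' @ 1: {3,4}
'a' @ 2: {5,6}
'b' @ 3: {1,2,7}  (accept∈set)
'd' @ 4: {3,4}
'a' @ 5: {5,6}
'b' @ 6: {1,2,7}  (accept∈set)
'a' @ 7: {3,4}
after full input: {3,4}  (accept=1 not in)

Answer: REJECT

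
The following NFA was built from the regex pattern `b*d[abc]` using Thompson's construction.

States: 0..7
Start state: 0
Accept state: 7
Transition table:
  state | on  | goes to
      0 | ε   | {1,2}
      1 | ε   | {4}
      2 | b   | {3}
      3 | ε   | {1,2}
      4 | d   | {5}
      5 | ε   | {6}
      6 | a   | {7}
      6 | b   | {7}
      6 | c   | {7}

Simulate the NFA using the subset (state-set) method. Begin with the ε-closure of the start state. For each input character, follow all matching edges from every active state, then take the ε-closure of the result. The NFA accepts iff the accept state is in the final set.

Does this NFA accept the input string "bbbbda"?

initial (ε-close {0}): {0,1,2,4}
'b' @ 1: {1,2,3,4}
'b' @ 2: {1,2,3,4}
'b' @ 3: {1,2,3,4}
'b' @ 4: {1,2,3,4}
'd' @ 5: {5,6}
'a' @ 6: {7}  ✓accept
end set {7} — state 7 in

Answer: ACCEPT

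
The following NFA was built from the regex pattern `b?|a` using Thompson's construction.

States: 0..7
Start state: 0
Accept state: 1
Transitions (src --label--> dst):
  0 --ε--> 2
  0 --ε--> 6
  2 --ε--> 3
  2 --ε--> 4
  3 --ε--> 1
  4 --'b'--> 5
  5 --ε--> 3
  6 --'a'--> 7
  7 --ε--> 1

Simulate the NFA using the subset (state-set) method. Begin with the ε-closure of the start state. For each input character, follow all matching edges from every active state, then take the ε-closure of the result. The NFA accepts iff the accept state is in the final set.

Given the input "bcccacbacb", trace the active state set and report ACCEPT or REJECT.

Answer: REJECT

Derivation:
S₀ = ε-closure({0}) = {0,1,2,3,4,6}
'b' @ 1: {1,3,5}  ✓accept
'c' @ 2: {}  — no active states
rest 'ccacbacb' ignored (set empty)
after full input: {}  (accept=1 not in)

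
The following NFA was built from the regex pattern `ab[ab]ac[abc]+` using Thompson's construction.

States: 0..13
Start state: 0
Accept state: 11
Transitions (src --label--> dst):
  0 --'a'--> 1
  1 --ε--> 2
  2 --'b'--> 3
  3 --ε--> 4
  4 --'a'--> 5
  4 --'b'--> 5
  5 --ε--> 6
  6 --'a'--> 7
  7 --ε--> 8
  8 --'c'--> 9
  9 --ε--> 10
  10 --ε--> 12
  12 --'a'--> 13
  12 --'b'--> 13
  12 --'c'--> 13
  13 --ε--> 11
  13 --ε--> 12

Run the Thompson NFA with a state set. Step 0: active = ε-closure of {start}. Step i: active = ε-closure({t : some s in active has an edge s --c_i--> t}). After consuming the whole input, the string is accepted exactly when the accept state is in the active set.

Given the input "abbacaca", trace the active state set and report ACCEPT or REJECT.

initial (ε-close {0}): {0}
'a' @ 1: {1,2}
'b' @ 2: {3,4}
'b' @ 3: {5,6}
'a' @ 4: {7,8}
'c' @ 5: {9,10,12}
'a' @ 6: {11,12,13}  (accept∈set)
'c' @ 7: {11,12,13}  (accept∈set)
'a' @ 8: {11,12,13}  (accept∈set)
end set {11,12,13} — state 11 in

Answer: ACCEPT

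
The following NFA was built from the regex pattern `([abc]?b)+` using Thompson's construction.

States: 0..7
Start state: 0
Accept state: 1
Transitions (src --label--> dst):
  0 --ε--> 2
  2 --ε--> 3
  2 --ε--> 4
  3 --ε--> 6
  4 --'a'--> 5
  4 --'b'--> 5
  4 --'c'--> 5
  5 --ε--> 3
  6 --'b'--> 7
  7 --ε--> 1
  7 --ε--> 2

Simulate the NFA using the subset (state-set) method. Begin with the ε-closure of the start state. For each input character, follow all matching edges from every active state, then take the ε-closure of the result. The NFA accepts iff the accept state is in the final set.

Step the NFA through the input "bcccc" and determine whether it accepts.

Answer: REJECT

Steps:
start: ε-closure({0}) = {0,2,3,4,6}
'b' @ 1: {1,2,3,4,5,6,7}  (accept∈set)
'c' @ 2: {3,5,6}
'c' @ 3: {}  — state set empty
rest 'cc' ignored (set empty)
after full input: {}  (accept=1 not in)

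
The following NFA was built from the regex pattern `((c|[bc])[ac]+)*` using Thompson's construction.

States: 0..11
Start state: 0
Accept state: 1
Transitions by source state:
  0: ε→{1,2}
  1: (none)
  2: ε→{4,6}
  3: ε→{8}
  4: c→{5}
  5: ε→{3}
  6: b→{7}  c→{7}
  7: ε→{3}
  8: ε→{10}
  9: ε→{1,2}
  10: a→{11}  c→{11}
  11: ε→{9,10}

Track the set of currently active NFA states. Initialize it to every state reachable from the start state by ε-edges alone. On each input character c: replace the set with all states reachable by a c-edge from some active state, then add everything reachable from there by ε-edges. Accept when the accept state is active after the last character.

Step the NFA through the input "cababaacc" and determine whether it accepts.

start: ε-closure({0}) = {0,1,2,4,6}
'c' @ 1: {3,5,7,8,10}
'a' @ 2: {1,2,4,6,9,10,11}  (accept∈set)
'b' @ 3: {3,7,8,10}
'a' @ 4: {1,2,4,6,9,10,11}  (accept∈set)
'b' @ 5: {3,7,8,10}
'a' @ 6: {1,2,4,6,9,10,11}  (accept∈set)
'a' @ 7: {1,2,4,6,9,10,11}  (accept∈set)
'c' @ 8: {1,2,3,4,5,6,7,8,9,10,11}  (accept∈set)
'c' @ 9: {1,2,3,4,5,6,7,8,9,10,11}  (accept∈set)
after full input: {1,2,3,4,5,6,7,8,9,10,11}  (accept=1 in)

Answer: ACCEPT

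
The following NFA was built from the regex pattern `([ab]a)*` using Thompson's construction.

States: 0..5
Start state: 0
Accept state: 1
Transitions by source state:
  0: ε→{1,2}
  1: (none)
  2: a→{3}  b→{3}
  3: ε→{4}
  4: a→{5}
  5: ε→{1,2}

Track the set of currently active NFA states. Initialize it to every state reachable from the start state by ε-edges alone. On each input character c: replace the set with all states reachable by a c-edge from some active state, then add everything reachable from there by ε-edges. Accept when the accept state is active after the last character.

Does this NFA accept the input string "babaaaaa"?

Answer: ACCEPT

Steps:
S₀ = ε-closure({0}) = {0,1,2}
'b' @ 1: {3,4}
'a' @ 2: {1,2,5}  ✓accept
'b' @ 3: {3,4}
'a' @ 4: {1,2,5}  ✓accept
'a' @ 5: {3,4}
'a' @ 6: {1,2,5}  ✓accept
'a' @ 7: {3,4}
'a' @ 8: {1,2,5}  ✓accept
end set {1,2,5} — state 1 in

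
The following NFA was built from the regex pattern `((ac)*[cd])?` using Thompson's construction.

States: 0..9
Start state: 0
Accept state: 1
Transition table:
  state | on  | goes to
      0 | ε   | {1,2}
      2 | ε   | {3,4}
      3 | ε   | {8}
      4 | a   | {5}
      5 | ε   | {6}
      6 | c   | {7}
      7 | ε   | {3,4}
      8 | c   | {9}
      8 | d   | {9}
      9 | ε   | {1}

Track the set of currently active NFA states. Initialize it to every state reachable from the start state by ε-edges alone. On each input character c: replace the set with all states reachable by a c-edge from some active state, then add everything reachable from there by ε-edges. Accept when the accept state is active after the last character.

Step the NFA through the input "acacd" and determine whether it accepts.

Answer: ACCEPT

Trace:
start: ε-closure({0}) = {0,1,2,3,4,8}
'a' @ 1: {5,6}
'c' @ 2: {3,4,7,8}
'a' @ 3: {5,6}
'c' @ 4: {3,4,7,8}
'd' @ 5: {1,9}  [accepting]
after full input: {1,9}  (accept=1 in)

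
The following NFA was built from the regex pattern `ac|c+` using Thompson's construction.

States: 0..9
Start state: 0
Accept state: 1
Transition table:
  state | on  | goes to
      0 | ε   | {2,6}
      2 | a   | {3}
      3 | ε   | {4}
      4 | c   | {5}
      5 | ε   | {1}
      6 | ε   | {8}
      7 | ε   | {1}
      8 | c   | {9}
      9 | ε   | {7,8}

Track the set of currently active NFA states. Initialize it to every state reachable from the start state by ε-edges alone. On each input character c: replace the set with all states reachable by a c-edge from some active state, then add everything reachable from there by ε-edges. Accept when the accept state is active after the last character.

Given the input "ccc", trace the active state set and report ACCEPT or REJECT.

Answer: ACCEPT

Steps:
start: ε-closure({0}) = {0,2,6,8}
'c' @ 1: {1,7,8,9}  [accepting]
'c' @ 2: {1,7,8,9}  [accepting]
'c' @ 3: {1,7,8,9}  [accepting]
end set {1,7,8,9} — state 1 in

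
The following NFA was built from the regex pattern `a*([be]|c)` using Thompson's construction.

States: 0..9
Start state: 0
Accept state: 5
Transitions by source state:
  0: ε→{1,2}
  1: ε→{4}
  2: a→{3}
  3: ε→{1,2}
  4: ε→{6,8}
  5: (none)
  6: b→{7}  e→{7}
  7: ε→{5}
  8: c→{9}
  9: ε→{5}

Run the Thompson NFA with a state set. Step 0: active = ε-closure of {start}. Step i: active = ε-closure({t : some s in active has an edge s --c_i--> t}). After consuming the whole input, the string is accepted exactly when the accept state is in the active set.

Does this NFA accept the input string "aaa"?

Answer: REJECT

Derivation:
start: ε-closure({0}) = {0,1,2,4,6,8}
'a' @ 1: {1,2,3,4,6,8}
'a' @ 2: {1,2,3,4,6,8}
'a' @ 3: {1,2,3,4,6,8}
final: {1,2,3,4,6,8}; accept 5 not in set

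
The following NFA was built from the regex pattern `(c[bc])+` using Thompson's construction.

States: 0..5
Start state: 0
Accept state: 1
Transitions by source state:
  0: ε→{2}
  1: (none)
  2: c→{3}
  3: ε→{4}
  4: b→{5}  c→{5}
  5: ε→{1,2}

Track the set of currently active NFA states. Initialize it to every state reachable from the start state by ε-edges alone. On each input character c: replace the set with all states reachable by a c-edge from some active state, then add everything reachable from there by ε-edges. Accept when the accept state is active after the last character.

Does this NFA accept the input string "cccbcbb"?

start: ε-closure({0}) = {0,2}
'c' @ 1: {3,4}
'c' @ 2: {1,2,5}  [accepting]
'c' @ 3: {3,4}
'b' @ 4: {1,2,5}  [accepting]
'c' @ 5: {3,4}
'b' @ 6: {1,2,5}  [accepting]
'b' @ 7: {}  — no active states
end set {} — state 1 not in

Answer: REJECT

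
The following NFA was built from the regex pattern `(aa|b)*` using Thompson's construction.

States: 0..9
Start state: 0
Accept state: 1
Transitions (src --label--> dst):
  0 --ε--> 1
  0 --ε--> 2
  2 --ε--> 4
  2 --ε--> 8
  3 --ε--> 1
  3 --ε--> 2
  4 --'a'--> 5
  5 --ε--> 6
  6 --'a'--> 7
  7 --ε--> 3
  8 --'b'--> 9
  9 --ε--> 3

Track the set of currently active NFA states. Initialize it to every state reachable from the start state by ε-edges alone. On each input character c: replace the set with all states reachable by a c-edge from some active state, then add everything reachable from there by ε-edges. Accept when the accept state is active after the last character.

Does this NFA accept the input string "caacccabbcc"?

Answer: REJECT

Derivation:
S₀ = ε-closure({0}) = {0,1,2,4,8}
'c' @ 1: {}  — state set empty
rest 'aacccabbcc' ignored (set empty)
end set {} — state 1 not in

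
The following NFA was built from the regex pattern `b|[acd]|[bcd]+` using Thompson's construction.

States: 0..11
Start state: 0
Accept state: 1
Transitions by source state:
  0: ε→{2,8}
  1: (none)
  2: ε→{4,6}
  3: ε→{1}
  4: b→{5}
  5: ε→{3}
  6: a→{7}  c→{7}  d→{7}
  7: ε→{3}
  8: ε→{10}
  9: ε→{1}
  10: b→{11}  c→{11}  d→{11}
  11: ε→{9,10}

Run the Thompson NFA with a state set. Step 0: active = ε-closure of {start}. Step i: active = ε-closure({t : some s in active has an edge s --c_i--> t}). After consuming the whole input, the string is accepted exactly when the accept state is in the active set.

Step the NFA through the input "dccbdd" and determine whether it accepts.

Answer: ACCEPT

Derivation:
initial (ε-close {0}): {0,2,4,6,8,10}
'd' @ 1: {1,3,7,9,10,11}  [accepting]
'c' @ 2: {1,9,10,11}  [accepting]
'c' @ 3: {1,9,10,11}  [accepting]
'b' @ 4: {1,9,10,11}  [accepting]
'd' @ 5: {1,9,10,11}  [accepting]
'd' @ 6: {1,9,10,11}  [accepting]
final: {1,9,10,11}; accept 1 in set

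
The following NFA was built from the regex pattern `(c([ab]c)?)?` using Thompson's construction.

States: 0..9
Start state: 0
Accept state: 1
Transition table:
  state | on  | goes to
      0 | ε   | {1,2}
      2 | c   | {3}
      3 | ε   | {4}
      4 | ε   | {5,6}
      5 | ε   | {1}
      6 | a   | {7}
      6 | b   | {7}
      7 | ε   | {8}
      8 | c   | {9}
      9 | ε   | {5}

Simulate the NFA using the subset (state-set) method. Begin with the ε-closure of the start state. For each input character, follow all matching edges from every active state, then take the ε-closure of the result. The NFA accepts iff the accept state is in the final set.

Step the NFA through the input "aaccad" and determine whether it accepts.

S₀ = ε-closure({0}) = {0,1,2}
'a' @ 1: {}  — no active states
rest 'accad' ignored (set empty)
after full input: {}  (accept=1 not in)

Answer: REJECT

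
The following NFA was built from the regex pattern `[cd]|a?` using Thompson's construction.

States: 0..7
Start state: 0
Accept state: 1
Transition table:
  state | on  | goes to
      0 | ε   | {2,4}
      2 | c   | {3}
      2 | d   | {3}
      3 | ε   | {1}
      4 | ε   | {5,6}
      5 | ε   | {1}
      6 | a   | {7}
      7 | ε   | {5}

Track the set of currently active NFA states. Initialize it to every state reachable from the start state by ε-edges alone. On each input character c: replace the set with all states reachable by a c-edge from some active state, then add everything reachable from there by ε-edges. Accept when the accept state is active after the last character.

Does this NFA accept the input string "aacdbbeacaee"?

Answer: REJECT

Trace:
start: ε-closure({0}) = {0,1,2,4,5,6}
'a' @ 1: {1,5,7}  [accepting]
'a' @ 2: {}  — no active states
rest 'cdbbeacaee' ignored (set empty)
end set {} — state 1 not in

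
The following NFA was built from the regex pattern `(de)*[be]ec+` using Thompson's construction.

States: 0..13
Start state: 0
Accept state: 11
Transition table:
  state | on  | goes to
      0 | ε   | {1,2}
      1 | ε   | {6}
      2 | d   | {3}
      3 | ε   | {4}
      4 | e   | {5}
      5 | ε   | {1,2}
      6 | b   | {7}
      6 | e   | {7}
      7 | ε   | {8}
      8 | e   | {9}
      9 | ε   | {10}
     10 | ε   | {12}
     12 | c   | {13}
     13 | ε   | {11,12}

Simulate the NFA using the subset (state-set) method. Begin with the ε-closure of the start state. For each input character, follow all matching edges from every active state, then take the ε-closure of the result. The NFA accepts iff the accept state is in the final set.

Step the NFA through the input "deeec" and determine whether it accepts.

Answer: ACCEPT

Steps:
S₀ = ε-closure({0}) = {0,1,2,6}
'd' @ 1: {3,4}
'e' @ 2: {1,2,5,6}
'e' @ 3: {7,8}
'e' @ 4: {9,10,12}
'c' @ 5: {11,12,13}  [accepting]
after full input: {11,12,13}  (accept=11 in)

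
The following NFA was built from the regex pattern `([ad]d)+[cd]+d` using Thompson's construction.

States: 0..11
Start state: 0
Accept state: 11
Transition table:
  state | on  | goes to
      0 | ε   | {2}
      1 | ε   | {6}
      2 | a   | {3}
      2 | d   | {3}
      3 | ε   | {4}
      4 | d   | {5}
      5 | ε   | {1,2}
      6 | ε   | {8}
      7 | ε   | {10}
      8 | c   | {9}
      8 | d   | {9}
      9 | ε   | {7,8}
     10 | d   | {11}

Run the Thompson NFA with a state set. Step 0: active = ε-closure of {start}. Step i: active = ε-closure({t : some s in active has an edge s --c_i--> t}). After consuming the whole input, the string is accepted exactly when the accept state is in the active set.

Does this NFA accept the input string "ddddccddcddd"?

S₀ = ε-closure({0}) = {0,2}
'd' @ 1: {3,4}
'd' @ 2: {1,2,5,6,8}
'd' @ 3: {3,4,7,8,9,10}
'd' @ 4: {1,2,5,6,7,8,9,10,11}  ✓accept
'c' @ 5: {7,8,9,10}
'c' @ 6: {7,8,9,10}
'd' @ 7: {7,8,9,10,11}  ✓accept
'd' @ 8: {7,8,9,10,11}  ✓accept
'c' @ 9: {7,8,9,10}
'd' @ 10: {7,8,9,10,11}  ✓accept
'd' @ 11: {7,8,9,10,11}  ✓accept
'd' @ 12: {7,8,9,10,11}  ✓accept
final: {7,8,9,10,11}; accept 11 in set

Answer: ACCEPT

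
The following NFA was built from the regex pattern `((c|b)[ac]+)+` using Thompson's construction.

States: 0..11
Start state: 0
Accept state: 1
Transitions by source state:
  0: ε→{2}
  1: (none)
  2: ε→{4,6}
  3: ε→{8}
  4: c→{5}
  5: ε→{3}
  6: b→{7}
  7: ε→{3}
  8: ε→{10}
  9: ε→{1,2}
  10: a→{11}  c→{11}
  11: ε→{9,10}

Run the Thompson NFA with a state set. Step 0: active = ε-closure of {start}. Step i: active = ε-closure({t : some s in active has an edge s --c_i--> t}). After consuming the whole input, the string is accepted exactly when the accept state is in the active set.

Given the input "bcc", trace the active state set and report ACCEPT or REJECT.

start: ε-closure({0}) = {0,2,4,6}
'b' @ 1: {3,7,8,10}
'c' @ 2: {1,2,4,6,9,10,11}  [accepting]
'c' @ 3: {1,2,3,4,5,6,8,9,10,11}  [accepting]
after full input: {1,2,3,4,5,6,8,9,10,11}  (accept=1 in)

Answer: ACCEPT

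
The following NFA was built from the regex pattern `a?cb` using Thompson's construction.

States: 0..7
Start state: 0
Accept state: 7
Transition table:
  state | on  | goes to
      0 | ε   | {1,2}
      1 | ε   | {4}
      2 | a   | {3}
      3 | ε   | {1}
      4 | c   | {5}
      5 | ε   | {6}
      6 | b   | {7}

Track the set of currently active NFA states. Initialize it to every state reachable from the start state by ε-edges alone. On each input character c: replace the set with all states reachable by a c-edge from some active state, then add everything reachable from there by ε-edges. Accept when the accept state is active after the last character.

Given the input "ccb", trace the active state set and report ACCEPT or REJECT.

Answer: REJECT

Steps:
S₀ = ε-closure({0}) = {0,1,2,4}
'c' @ 1: {5,6}
'c' @ 2: {}  — dead — no transitions
rest 'b' ignored (set empty)
after full input: {}  (accept=7 not in)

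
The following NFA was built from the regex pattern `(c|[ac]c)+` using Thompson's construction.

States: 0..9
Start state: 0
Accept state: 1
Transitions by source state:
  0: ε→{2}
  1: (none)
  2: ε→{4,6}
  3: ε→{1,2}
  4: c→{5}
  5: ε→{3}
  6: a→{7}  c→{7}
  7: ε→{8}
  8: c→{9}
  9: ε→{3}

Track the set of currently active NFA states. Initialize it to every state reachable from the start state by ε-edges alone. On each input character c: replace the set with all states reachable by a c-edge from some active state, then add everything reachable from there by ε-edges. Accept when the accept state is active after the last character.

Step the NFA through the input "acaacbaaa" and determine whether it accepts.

start: ε-closure({0}) = {0,2,4,6}
'a' @ 1: {7,8}
'c' @ 2: {1,2,3,4,6,9}  ✓accept
'a' @ 3: {7,8}
'a' @ 4: {}  — state set empty
rest 'cbaaa' ignored (set empty)
final: {}; accept 1 not in set

Answer: REJECT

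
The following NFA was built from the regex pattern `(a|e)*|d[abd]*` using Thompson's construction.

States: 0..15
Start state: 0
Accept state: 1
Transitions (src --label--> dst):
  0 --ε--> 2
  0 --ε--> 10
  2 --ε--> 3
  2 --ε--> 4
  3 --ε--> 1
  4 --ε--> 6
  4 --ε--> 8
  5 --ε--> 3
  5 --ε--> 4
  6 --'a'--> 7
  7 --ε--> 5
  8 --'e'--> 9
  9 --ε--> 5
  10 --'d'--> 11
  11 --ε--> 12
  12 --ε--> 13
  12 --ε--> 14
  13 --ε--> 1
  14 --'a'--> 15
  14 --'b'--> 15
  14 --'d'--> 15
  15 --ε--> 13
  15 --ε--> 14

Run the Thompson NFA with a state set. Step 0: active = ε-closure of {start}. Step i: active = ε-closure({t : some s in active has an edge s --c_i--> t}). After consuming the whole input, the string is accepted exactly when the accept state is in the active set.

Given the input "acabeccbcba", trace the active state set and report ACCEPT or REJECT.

start: ε-closure({0}) = {0,1,2,3,4,6,8,10}
'a' @ 1: {1,3,4,5,6,7,8}  (accept∈set)
'c' @ 2: {}  — dead — no transitions
rest 'abeccbcba' ignored (set empty)
final: {}; accept 1 not in set

Answer: REJECT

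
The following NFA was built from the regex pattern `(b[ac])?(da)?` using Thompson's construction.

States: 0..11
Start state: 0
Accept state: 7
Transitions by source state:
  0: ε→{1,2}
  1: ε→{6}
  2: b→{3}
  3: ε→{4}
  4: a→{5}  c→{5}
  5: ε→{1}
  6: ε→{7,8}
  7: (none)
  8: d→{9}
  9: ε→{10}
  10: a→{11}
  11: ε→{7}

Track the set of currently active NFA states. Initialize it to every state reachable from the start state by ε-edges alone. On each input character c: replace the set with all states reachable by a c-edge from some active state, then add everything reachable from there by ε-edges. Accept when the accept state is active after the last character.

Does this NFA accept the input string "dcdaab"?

start: ε-closure({0}) = {0,1,2,6,7,8}
'd' @ 1: {9,10}
'c' @ 2: {}  — no active states
rest 'daab' ignored (set empty)
final: {}; accept 7 not in set

Answer: REJECT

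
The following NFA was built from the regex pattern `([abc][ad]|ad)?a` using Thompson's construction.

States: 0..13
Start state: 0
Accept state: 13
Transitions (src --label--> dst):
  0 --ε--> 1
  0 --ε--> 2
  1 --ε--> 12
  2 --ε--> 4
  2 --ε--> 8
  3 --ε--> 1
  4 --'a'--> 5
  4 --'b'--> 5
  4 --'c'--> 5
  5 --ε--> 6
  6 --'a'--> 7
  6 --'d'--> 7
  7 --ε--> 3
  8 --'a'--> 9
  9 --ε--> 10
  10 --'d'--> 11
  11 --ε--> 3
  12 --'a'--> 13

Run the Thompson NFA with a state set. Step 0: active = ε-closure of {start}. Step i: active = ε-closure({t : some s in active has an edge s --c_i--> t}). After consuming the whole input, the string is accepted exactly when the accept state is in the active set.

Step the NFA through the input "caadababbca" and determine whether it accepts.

Answer: REJECT

Trace:
initial (ε-close {0}): {0,1,2,4,8,12}
'c' @ 1: {5,6}
'a' @ 2: {1,3,7,12}
'a' @ 3: {13}  (accept∈set)
'd' @ 4: {}  — no active states
rest 'ababbca' ignored (set empty)
final: {}; accept 13 not in set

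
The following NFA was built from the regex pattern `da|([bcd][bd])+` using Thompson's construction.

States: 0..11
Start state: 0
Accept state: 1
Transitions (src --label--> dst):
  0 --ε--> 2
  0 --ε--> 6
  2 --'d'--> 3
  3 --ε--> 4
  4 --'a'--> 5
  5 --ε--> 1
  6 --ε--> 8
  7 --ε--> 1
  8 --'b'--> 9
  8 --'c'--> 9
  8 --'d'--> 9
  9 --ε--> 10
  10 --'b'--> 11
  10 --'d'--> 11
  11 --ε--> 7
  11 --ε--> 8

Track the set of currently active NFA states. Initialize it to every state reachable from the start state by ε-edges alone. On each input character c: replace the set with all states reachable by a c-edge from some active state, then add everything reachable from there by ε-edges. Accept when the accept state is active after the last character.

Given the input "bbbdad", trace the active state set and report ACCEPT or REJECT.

S₀ = ε-closure({0}) = {0,2,6,8}
'b' @ 1: {9,10}
'b' @ 2: {1,7,8,11}  ✓accept
'b' @ 3: {9,10}
'd' @ 4: {1,7,8,11}  ✓accept
'a' @ 5: {}  — no active states
rest 'd' ignored (set empty)
final: {}; accept 1 not in set

Answer: REJECT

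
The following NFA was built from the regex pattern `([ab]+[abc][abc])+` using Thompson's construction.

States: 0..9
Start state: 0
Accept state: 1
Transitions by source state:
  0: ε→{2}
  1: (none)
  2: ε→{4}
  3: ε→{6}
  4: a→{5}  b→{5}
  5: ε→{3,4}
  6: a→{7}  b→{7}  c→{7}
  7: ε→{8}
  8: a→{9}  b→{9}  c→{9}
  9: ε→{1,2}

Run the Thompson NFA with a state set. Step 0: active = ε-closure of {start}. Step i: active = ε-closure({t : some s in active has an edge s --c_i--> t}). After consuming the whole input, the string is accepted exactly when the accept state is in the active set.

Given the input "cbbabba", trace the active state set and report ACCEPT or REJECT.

Answer: REJECT

Derivation:
S₀ = ε-closure({0}) = {0,2,4}
'c' @ 1: {}  — state set empty
rest 'bbabba' ignored (set empty)
after full input: {}  (accept=1 not in)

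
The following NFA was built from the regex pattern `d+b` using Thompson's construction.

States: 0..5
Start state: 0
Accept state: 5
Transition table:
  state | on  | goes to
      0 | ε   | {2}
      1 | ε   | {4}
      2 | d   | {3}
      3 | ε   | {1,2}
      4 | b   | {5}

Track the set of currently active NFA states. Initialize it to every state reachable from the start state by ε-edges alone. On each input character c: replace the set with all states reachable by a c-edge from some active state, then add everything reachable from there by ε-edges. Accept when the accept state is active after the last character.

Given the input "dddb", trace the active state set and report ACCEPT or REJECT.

Answer: ACCEPT

Derivation:
start: ε-closure({0}) = {0,2}
'd' @ 1: {1,2,3,4}
'd' @ 2: {1,2,3,4}
'd' @ 3: {1,2,3,4}
'b' @ 4: {5}  [accepting]
final: {5}; accept 5 in set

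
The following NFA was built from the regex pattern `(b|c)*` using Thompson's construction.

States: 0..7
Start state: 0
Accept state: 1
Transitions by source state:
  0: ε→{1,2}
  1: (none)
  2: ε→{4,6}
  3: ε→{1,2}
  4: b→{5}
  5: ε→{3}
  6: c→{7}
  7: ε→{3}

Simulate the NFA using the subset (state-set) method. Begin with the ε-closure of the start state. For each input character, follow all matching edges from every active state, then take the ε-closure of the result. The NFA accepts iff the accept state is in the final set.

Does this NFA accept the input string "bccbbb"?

start: ε-closure({0}) = {0,1,2,4,6}
'b' @ 1: {1,2,3,4,5,6}  ✓accept
'c' @ 2: {1,2,3,4,6,7}  ✓accept
'c' @ 3: {1,2,3,4,6,7}  ✓accept
'b' @ 4: {1,2,3,4,5,6}  ✓accept
'b' @ 5: {1,2,3,4,5,6}  ✓accept
'b' @ 6: {1,2,3,4,5,6}  ✓accept
end set {1,2,3,4,5,6} — state 1 in

Answer: ACCEPT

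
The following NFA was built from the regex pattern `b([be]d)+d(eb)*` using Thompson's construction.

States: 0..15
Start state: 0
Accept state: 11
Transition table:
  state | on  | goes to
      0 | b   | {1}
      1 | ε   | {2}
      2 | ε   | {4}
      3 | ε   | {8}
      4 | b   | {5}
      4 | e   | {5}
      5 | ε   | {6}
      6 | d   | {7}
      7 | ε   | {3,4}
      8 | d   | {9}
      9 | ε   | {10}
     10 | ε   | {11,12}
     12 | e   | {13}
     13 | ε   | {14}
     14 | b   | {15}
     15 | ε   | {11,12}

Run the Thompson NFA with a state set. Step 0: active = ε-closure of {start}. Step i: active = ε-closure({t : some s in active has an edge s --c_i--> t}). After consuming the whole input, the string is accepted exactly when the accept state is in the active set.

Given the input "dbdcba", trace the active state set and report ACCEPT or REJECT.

Answer: REJECT

Steps:
initial (ε-close {0}): {0}
'd' @ 1: {}  — no active states
rest 'bdcba' ignored (set empty)
final: {}; accept 11 not in set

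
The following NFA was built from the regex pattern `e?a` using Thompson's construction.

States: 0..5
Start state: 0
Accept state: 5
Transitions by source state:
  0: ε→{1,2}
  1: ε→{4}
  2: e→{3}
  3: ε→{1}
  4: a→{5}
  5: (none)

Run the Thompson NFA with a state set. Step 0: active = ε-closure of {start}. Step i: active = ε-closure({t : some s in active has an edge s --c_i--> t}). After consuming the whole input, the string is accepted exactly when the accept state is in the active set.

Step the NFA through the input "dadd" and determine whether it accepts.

Answer: REJECT

Steps:
start: ε-closure({0}) = {0,1,2,4}
'd' @ 1: {}  — no active states
rest 'add' ignored (set empty)
after full input: {}  (accept=5 not in)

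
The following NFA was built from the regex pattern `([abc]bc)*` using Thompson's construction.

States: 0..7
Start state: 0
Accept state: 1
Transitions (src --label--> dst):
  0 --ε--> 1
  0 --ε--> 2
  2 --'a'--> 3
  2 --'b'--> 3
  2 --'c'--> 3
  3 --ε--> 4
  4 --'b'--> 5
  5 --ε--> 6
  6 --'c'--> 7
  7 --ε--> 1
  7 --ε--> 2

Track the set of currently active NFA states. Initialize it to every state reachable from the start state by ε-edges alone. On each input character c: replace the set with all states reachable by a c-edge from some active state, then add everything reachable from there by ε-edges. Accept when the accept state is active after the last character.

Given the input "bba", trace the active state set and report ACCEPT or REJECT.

initial (ε-close {0}): {0,1,2}
'b' @ 1: {3,4}
'b' @ 2: {5,6}
'a' @ 3: {}  — dead — no transitions
after full input: {}  (accept=1 not in)

Answer: REJECT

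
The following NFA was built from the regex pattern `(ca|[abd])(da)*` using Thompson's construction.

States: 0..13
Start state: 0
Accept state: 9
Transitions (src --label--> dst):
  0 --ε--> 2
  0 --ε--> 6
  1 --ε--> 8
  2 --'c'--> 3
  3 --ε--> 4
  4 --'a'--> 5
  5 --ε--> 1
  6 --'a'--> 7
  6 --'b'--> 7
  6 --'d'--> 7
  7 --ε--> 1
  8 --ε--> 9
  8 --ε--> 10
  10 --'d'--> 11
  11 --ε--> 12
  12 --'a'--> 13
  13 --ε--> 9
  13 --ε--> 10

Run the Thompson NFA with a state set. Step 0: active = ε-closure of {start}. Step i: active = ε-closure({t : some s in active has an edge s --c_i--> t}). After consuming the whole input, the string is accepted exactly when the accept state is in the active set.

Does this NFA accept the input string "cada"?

Answer: ACCEPT

Derivation:
S₀ = ε-closure({0}) = {0,2,6}
'c' @ 1: {3,4}
'a' @ 2: {1,5,8,9,10}  [accepting]
'd' @ 3: {11,12}
'a' @ 4: {9,10,13}  [accepting]
end set {9,10,13} — state 9 in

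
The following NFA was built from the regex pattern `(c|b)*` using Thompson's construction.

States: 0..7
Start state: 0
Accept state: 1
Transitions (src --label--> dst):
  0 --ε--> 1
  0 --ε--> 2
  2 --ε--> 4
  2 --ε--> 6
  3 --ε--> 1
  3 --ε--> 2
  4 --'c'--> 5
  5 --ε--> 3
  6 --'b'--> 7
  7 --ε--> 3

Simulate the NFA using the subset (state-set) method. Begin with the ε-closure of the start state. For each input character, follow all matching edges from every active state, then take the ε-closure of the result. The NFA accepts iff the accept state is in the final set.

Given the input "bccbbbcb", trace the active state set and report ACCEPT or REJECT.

Answer: ACCEPT

Derivation:
start: ε-closure({0}) = {0,1,2,4,6}
'b' @ 1: {1,2,3,4,6,7}  (accept∈set)
'c' @ 2: {1,2,3,4,5,6}  (accept∈set)
'c' @ 3: {1,2,3,4,5,6}  (accept∈set)
'b' @ 4: {1,2,3,4,6,7}  (accept∈set)
'b' @ 5: {1,2,3,4,6,7}  (accept∈set)
'b' @ 6: {1,2,3,4,6,7}  (accept∈set)
'c' @ 7: {1,2,3,4,5,6}  (accept∈set)
'b' @ 8: {1,2,3,4,6,7}  (accept∈set)
final: {1,2,3,4,6,7}; accept 1 in set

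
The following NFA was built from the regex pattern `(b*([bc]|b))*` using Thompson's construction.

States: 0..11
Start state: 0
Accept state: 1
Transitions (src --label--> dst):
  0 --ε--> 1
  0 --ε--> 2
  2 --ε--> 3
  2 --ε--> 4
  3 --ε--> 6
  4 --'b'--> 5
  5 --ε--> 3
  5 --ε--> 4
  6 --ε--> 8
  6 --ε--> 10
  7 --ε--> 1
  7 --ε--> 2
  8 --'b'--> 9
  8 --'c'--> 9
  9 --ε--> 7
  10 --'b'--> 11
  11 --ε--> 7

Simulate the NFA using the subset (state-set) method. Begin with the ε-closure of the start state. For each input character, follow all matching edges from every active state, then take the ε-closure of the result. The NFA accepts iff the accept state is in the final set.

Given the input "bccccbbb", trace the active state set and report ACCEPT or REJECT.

initial (ε-close {0}): {0,1,2,3,4,6,8,10}
'b' @ 1: {1,2,3,4,5,6,7,8,9,10,11}  (accept∈set)
'c' @ 2: {1,2,3,4,6,7,8,9,10}  (accept∈set)
'c' @ 3: {1,2,3,4,6,7,8,9,10}  (accept∈set)
'c' @ 4: {1,2,3,4,6,7,8,9,10}  (accept∈set)
'c' @ 5: {1,2,3,4,6,7,8,9,10}  (accept∈set)
'b' @ 6: {1,2,3,4,5,6,7,8,9,10,11}  (accept∈set)
'b' @ 7: {1,2,3,4,5,6,7,8,9,10,11}  (accept∈set)
'b' @ 8: {1,2,3,4,5,6,7,8,9,10,11}  (accept∈set)
after full input: {1,2,3,4,5,6,7,8,9,10,11}  (accept=1 in)

Answer: ACCEPT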